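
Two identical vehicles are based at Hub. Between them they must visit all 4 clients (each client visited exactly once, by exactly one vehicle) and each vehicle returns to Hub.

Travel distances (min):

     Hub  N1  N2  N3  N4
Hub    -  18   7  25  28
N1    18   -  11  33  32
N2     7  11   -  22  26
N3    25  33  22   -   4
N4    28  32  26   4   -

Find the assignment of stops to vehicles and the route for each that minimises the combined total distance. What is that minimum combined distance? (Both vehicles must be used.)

93 min — the smallest possible combined total.

There are 2^3 − 1 = 7 ways to divide the 4 stops into two non-empty groups. For each, the best each vehicle can do is its own shortest tour through its group:
  {N1} + {N2, N3, N4}: 36 + 61 = 97
  {N2} + {N1, N3, N4}: 14 + 79 = 93
  {N1, N2} + {N3, N4}: 36 + 57 = 93
  {N3} + {N1, N2, N4}: 50 + 78 = 128
  {N1, N3} + {N2, N4}: 76 + 61 = 137
  {N2, N3} + {N1, N4}: 54 + 78 = 132
  … (7 splits in total)
Best: vehicle 1 Hub → N2 → Hub = 14; vehicle 2 Hub → N1 → N4 → N3 → Hub = 79; combined 93.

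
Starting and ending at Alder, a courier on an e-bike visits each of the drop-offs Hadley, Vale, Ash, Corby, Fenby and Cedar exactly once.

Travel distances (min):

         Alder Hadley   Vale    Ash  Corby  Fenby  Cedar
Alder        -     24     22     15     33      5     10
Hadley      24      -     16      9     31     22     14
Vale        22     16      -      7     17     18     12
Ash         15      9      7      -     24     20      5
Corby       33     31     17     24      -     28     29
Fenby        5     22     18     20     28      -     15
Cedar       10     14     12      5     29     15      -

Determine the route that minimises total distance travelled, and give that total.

Minimum total distance: 90 min.

Alder → Hadley → Vale → Ash → Corby → Fenby → Cedar → Alder: 24+16+7+24+28+15+10 = 124
Alder → Hadley → Vale → Ash → Corby → Cedar → Fenby → Alder: 24+16+7+24+29+15+5 = 120
Alder → Hadley → Vale → Ash → Fenby → Corby → Cedar → Alder: 24+16+7+20+28+29+10 = 134
Alder → Hadley → Vale → Ash → Fenby → Cedar → Corby → Alder: 24+16+7+20+15+29+33 = 144
Alder → Hadley → Vale → Ash → Cedar → Corby → Fenby → Alder: 24+16+7+5+29+28+5 = 114
Alder → Hadley → Vale → Ash → Cedar → Fenby → Corby → Alder: 24+16+7+5+15+28+33 = 128
Alder → Hadley → Vale → Corby → Ash → Fenby → Cedar → Alder: 24+16+17+24+20+15+10 = 126
Alder → Hadley → Vale → Corby → Ash → Cedar → Fenby → Alder: 24+16+17+24+5+15+5 = 106
… (352 more)
Alder → Fenby → Corby → Vale → Hadley → Ash → Cedar → Alder: 5+28+17+16+9+5+10 = 90  ← best
The minimum is 90.
One optimal route: Alder → Fenby → Corby → Vale → Hadley → Ash → Cedar → Alder (or its reverse).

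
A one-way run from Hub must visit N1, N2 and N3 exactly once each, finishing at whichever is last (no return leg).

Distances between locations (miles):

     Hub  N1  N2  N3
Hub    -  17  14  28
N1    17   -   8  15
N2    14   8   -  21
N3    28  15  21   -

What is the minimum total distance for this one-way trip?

There are 3! = 6 possible orderings.
Hub → N1 → N2 → N3: 17+8+21 = 46
Hub → N1 → N3 → N2: 17+15+21 = 53
Hub → N2 → N1 → N3: 14+8+15 = 37
Hub → N2 → N3 → N1: 14+21+15 = 50
Hub → N3 → N1 → N2: 28+15+8 = 51
Hub → N3 → N2 → N1: 28+21+8 = 57
The minimum is 37.
One shortest path: Hub → N2 → N1 → N3.

37 miles — the minimum one-way total.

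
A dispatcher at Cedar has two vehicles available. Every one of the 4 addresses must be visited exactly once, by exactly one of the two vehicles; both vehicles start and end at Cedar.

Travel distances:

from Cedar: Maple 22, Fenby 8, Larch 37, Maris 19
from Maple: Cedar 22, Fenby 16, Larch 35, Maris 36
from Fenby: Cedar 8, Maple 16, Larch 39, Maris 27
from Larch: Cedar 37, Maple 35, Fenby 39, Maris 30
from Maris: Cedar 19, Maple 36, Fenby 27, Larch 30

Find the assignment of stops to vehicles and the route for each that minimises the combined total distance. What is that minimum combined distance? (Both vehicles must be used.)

Check every non-empty split of the stops between the two vehicles; for each half take its own optimal tour:
  {Maple} + {Fenby, Larch, Maris}: 44 + 96 = 140
  {Fenby} + {Maple, Larch, Maris}: 16 + 106 = 122
  {Maple, Fenby} + {Larch, Maris}: 46 + 86 = 132
  {Larch} + {Maple, Fenby, Maris}: 74 + 79 = 153
  {Maple, Larch} + {Fenby, Maris}: 94 + 54 = 148
  {Fenby, Larch} + {Maple, Maris}: 84 + 77 = 161
  … (7 splits in total)
Best: vehicle 1 Cedar → Fenby → Cedar = 16; vehicle 2 Cedar → Maple → Larch → Maris → Cedar = 106; combined 122.

Minimum combined distance: 122.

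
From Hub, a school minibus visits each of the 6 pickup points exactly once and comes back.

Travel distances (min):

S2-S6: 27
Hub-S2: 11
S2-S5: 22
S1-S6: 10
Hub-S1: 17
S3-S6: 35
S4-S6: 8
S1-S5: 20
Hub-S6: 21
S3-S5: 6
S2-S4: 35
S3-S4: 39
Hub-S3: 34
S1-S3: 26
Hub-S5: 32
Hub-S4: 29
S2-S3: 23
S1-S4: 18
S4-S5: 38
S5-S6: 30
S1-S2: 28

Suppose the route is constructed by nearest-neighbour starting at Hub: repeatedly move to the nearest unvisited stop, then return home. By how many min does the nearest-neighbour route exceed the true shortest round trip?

From Hub: S2=11, S1=17, S6=21, S4=29, S5=32, S3=34 → choose S2 (11).
From S2: S5=22, S3=23, S6=27, S1=28, S4=35 → choose S5 (22).
From S5: S3=6, S1=20, S6=30, S4=38 → choose S3 (6).
From S3: S1=26, S6=35, S4=39 → choose S1 (26).
From S1: S6=10, S4=18 → choose S6 (10).
From S6: S4=8 → choose S4 (8).
NN route Hub → S2 → S5 → S3 → S1 → S6 → S4 → Hub costs 112.
Optimal: Hub → S2 → S3 → S5 → S1 → S4 → S6 → Hub costs 107 (by enumerating all 360 distinct tours).
Excess = 112 − 107 = 5.

5 min longer than the optimal tour.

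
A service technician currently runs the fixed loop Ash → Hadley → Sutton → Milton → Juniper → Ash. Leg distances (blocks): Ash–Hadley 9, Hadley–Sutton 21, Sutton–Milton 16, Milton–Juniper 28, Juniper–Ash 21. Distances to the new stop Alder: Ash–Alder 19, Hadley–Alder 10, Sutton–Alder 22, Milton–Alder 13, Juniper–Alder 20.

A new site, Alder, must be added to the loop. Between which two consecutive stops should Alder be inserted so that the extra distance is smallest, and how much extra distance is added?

Insertion cost between consecutive stops i–j is d(i,Alder) + d(Alder,j) − d(i,j):
  between Ash and Hadley: 19 + 10 − 9 = 20
  between Hadley and Sutton: 10 + 22 − 21 = 11
  between Sutton and Milton: 22 + 13 − 16 = 19
  between Milton and Juniper: 13 + 20 − 28 = 5
  between Juniper and Ash: 20 + 19 − 21 = 18
Cheapest insertion is between Milton and Juniper, adding 5.
New total = 95 + 5 = 100.

+5 blocks — insert Alder between Milton and Juniper.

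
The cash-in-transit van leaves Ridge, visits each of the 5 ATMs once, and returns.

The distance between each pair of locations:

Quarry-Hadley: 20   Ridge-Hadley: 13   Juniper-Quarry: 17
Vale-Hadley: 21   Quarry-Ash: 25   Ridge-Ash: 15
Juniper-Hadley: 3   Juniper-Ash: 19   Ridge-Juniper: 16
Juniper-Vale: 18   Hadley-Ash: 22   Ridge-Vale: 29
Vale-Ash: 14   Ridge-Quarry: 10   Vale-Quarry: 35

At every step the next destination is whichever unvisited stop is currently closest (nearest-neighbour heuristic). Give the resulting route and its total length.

Nearest-neighbour total = 80; route Ridge → Quarry → Juniper → Hadley → Vale → Ash → Ridge.

Ridge → [Quarry:10 / Hadley:13 / Ash:15 / Juniper:16 / Vale:29] → Quarry (10)
Quarry → [Juniper:17 / Hadley:20 / Ash:25 / Vale:35] → Juniper (17)
Juniper → [Hadley:3 / Vale:18 / Ash:19] → Hadley (3)
Hadley → [Vale:21 / Ash:22] → Vale (21)
Vale → [Ash:14] → Ash (14)
Return Ash→Ridge: 15.
Total = 10 + 17 + 3 + 21 + 14 + 15 = 80.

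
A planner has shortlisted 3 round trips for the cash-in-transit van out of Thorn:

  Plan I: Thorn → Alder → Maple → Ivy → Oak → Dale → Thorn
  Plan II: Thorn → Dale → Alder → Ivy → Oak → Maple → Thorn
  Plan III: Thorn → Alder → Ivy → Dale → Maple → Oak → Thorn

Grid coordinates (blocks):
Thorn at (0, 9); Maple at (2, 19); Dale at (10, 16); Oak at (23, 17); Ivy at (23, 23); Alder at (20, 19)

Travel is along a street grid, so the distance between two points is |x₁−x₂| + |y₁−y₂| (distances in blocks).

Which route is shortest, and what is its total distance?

Plan I: 30 + 18 + 25 + 6 + 14 + 17 = 110
Plan II: 17 + 13 + 7 + 6 + 23 + 12 = 78
Plan III: 30 + 7 + 20 + 11 + 23 + 31 = 122

Shortest is Plan II, total 78 blocks.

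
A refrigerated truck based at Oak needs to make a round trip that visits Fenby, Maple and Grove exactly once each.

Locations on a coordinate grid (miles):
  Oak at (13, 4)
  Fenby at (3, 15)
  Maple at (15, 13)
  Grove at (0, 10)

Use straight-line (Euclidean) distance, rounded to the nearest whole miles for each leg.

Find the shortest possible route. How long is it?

Oak→Fenby→Maple→Grove→Oak: 15+12+15+14 = 56
Oak→Fenby→Grove→Maple→Oak: 15+6+15+9 = 45
Oak→Maple→Fenby→Grove→Oak: 9+12+6+14 = 41
The minimum is 41.
One optimal route: Oak → Maple → Fenby → Grove → Oak (or its reverse).

41 miles — the shortest possible round trip.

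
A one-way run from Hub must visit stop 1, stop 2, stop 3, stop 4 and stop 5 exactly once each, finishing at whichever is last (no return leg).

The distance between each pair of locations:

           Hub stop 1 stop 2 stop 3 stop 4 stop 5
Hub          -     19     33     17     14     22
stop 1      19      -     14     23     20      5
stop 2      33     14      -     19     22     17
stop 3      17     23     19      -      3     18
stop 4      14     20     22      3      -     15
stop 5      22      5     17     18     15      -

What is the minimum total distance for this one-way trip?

54 — the minimum one-way total.

There are 5! = 120 possible orderings.
Hub → stop 1 → stop 2 → stop 3 → stop 4 → stop 5: 19+14+19+3+15 = 70
Hub → stop 1 → stop 2 → stop 3 → stop 5 → stop 4: 19+14+19+18+15 = 85
Hub → stop 1 → stop 2 → stop 4 → stop 3 → stop 5: 19+14+22+3+18 = 76
Hub → stop 1 → stop 2 → stop 4 → stop 5 → stop 3: 19+14+22+15+18 = 88
Hub → stop 1 → stop 2 → stop 5 → stop 3 → stop 4: 19+14+17+18+3 = 71
Hub → stop 1 → stop 2 → stop 5 → stop 4 → stop 3: 19+14+17+15+3 = 68
Hub → stop 1 → stop 3 → stop 2 → stop 4 → stop 5: 19+23+19+22+15 = 98
Hub → stop 1 → stop 3 → stop 2 → stop 5 → stop 4: 19+23+19+17+15 = 93
Hub → stop 1 → stop 3 → stop 4 → stop 2 → stop 5: 19+23+3+22+17 = 84
Hub → stop 1 → stop 3 → stop 4 → stop 5 → stop 2: 19+23+3+15+17 = 77
Hub → stop 1 → stop 3 → stop 5 → stop 2 → stop 4: 19+23+18+17+22 = 99
Hub → stop 1 → stop 3 → stop 5 → stop 4 → stop 2: 19+23+18+15+22 = 97
Hub → stop 1 → stop 4 → stop 2 → stop 3 → stop 5: 19+20+22+19+18 = 98
Hub → stop 1 → stop 4 → stop 2 → stop 5 → stop 3: 19+20+22+17+18 = 96
… (106 more)
Hub → stop 3 → stop 4 → stop 5 → stop 1 → stop 2: 17+3+15+5+14 = 54  ← best
The minimum is 54.
One shortest path: Hub → stop 3 → stop 4 → stop 5 → stop 1 → stop 2.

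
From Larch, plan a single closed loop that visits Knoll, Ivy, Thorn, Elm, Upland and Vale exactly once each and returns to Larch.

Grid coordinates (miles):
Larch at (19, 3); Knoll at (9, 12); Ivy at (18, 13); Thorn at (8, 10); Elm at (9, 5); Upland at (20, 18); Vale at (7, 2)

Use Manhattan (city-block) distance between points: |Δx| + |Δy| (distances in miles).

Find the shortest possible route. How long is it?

60 miles — the shortest possible round trip.

There are 360 distinct closed tours to check (reversals are equivalent).
Larch-Knoll-Ivy-Thorn-Elm-Upland-Vale-Larch: 19+10+13+6+24+29+13 = 114
Larch-Knoll-Ivy-Thorn-Elm-Vale-Upland-Larch: 19+10+13+6+5+29+16 = 98
Larch-Knoll-Ivy-Thorn-Upland-Elm-Vale-Larch: 19+10+13+20+24+5+13 = 104
Larch-Knoll-Ivy-Thorn-Upland-Vale-Elm-Larch: 19+10+13+20+29+5+12 = 108
Larch-Knoll-Ivy-Thorn-Vale-Elm-Upland-Larch: 19+10+13+9+5+24+16 = 96
Larch-Knoll-Ivy-Thorn-Vale-Upland-Elm-Larch: 19+10+13+9+29+24+12 = 116
Larch-Knoll-Ivy-Elm-Thorn-Upland-Vale-Larch: 19+10+17+6+20+29+13 = 114
Larch-Knoll-Ivy-Elm-Thorn-Vale-Upland-Larch: 19+10+17+6+9+29+16 = 106
… (352 more)
Larch-Upland-Ivy-Knoll-Thorn-Elm-Vale-Larch: 16+7+10+3+6+5+13 = 60  ← best
The minimum is 60.
One optimal route: Larch → Upland → Ivy → Knoll → Thorn → Elm → Vale → Larch (or its reverse).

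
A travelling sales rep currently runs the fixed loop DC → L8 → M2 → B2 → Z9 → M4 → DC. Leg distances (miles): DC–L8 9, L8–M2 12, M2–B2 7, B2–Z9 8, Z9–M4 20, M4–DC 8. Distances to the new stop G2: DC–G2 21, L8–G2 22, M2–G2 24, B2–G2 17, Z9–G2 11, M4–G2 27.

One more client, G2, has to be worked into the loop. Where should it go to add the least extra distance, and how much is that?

Minimum extra distance: 18 miles, inserting G2 between Z9 and M4.

Insertion cost between consecutive stops i–j is d(i,G2) + d(G2,j) − d(i,j):
  between DC and L8: 21 + 22 − 9 = 34
  between L8 and M2: 22 + 24 − 12 = 34
  between M2 and B2: 24 + 17 − 7 = 34
  between B2 and Z9: 17 + 11 − 8 = 20
  between Z9 and M4: 11 + 27 − 20 = 18
  between M4 and DC: 27 + 21 − 8 = 40
Cheapest insertion is between Z9 and M4, adding 18.
New total = 64 + 18 = 82.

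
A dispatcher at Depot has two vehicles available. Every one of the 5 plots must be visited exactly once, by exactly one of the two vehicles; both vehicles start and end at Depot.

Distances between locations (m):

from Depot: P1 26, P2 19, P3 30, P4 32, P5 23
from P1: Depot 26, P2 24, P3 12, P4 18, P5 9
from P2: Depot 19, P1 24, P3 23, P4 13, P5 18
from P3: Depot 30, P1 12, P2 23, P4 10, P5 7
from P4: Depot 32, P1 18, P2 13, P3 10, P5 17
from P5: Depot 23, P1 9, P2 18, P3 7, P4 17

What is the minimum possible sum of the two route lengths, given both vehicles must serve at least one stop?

Try each way of splitting the stops between the two vehicles (each non-empty) and, for each split, find the best tour for each vehicle:
  {P1} + {P2, P3, P4, P5}: 52 + 72 = 124
  {P2} + {P1, P3, P4, P5}: 38 + 84 = 122
  {P1, P2} + {P3, P4, P5}: 69 + 72 = 141
  {P3} + {P1, P2, P4, P5}: 60 + 82 = 142
  {P1, P3} + {P2, P4, P5}: 68 + 72 = 140
  {P2, P3} + {P1, P4, P5}: 72 + 82 = 154
  … (15 splits in total)
Best: vehicle 1 Depot → P2 → Depot = 38; vehicle 2 Depot → P1 → P4 → P3 → P5 → Depot = 84; combined 122.

122 m — the smallest possible combined total.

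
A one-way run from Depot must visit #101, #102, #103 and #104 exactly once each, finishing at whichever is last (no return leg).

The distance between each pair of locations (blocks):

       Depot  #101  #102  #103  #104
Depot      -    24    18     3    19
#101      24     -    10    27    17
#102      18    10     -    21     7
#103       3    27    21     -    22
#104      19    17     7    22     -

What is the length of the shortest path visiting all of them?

There are 4! = 24 possible orderings.
Depot→#101→#102→#103→#104: 24+10+21+22 = 77
Depot→#101→#102→#104→#103: 24+10+7+22 = 63
Depot→#101→#103→#102→#104: 24+27+21+7 = 79
Depot→#101→#103→#104→#102: 24+27+22+7 = 80
Depot→#101→#104→#102→#103: 24+17+7+21 = 69
Depot→#101→#104→#103→#102: 24+17+22+21 = 84
Depot→#102→#101→#103→#104: 18+10+27+22 = 77
Depot→#102→#101→#104→#103: 18+10+17+22 = 67
Depot→#102→#103→#101→#104: 18+21+27+17 = 83
Depot→#102→#103→#104→#101: 18+21+22+17 = 78
Depot→#102→#104→#101→#103: 18+7+17+27 = 69
Depot→#102→#104→#103→#101: 18+7+22+27 = 74
Depot→#103→#101→#102→#104: 3+27+10+7 = 47
Depot→#103→#101→#104→#102: 3+27+17+7 = 54
… (10 more)
Depot→#103→#104→#102→#101: 3+22+7+10 = 42  ← best
The minimum is 42.
One shortest path: Depot → #103 → #104 → #102 → #101.

Minimum one-way distance = 42 blocks.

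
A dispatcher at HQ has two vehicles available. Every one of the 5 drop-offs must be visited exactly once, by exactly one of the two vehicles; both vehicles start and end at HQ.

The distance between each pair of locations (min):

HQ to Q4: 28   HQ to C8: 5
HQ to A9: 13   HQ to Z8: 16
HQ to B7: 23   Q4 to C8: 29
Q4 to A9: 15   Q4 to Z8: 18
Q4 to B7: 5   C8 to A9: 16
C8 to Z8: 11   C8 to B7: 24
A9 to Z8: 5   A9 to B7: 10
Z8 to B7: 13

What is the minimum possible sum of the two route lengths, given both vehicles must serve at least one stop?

Try each way of splitting the stops between the two vehicles (each non-empty) and, for each split, find the best tour for each vehicle:
  {Q4} + {C8, A9, Z8, B7}: 56 + 52 = 108
  {C8} + {Q4, A9, Z8, B7}: 10 + 62 = 72
  {Q4, C8} + {A9, Z8, B7}: 62 + 52 = 114
  {A9} + {Q4, C8, Z8, B7}: 26 + 62 = 88
  {Q4, A9} + {C8, Z8, B7}: 56 + 52 = 108
  {C8, A9} + {Q4, Z8, B7}: 34 + 62 = 96
  … (15 splits in total)
Best: vehicle 1 HQ → C8 → HQ = 10; vehicle 2 HQ → A9 → Q4 → B7 → Z8 → HQ = 62; combined 72.

Minimum combined distance: 72 min.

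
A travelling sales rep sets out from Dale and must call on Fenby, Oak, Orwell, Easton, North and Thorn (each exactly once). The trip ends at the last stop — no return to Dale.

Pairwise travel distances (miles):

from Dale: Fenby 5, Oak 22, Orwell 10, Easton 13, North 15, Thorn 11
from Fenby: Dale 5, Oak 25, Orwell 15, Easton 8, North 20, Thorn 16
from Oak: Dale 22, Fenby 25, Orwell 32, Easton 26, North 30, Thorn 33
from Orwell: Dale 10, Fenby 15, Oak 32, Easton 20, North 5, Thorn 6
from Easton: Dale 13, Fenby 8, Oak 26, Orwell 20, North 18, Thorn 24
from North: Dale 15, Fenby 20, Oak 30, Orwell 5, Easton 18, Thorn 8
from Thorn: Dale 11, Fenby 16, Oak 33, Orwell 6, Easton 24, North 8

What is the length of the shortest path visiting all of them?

Shortest open route: 73 miles.

There are 6! = 720 possible orderings.
Dale → Fenby → Oak → Orwell → Easton → North → Thorn: 5+25+32+20+18+8 = 108
Dale → Fenby → Oak → Orwell → Easton → Thorn → North: 5+25+32+20+24+8 = 114
Dale → Fenby → Oak → Orwell → North → Easton → Thorn: 5+25+32+5+18+24 = 109
Dale → Fenby → Oak → Orwell → North → Thorn → Easton: 5+25+32+5+8+24 = 99
Dale → Fenby → Oak → Orwell → Thorn → Easton → North: 5+25+32+6+24+18 = 110
Dale → Fenby → Oak → Orwell → Thorn → North → Easton: 5+25+32+6+8+18 = 94
Dale → Fenby → Oak → Easton → Orwell → North → Thorn: 5+25+26+20+5+8 = 89
Dale → Fenby → Oak → Easton → Orwell → Thorn → North: 5+25+26+20+6+8 = 90
… (712 more)
Dale → Orwell → North → Thorn → Fenby → Easton → Oak: 10+5+8+16+8+26 = 73  ← best
The minimum is 73.
One shortest path: Dale → Orwell → North → Thorn → Fenby → Easton → Oak.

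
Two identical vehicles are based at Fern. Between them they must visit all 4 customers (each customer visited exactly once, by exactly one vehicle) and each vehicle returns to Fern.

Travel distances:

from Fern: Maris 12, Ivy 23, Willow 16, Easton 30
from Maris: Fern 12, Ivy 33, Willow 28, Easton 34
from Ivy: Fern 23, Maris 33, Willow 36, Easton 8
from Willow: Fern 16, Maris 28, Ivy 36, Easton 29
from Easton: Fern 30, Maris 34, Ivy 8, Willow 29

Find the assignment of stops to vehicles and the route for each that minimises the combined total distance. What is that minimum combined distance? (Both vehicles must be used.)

Minimum combined distance: 100.

Check every non-empty split of the stops between the two vehicles; for each half take its own optimal tour:
  {Maris} + {Ivy, Willow, Easton}: 24 + 76 = 100
  {Ivy} + {Maris, Willow, Easton}: 46 + 91 = 137
  {Maris, Ivy} + {Willow, Easton}: 68 + 75 = 143
  {Willow} + {Maris, Ivy, Easton}: 32 + 77 = 109
  {Maris, Willow} + {Ivy, Easton}: 56 + 61 = 117
  {Ivy, Willow} + {Maris, Easton}: 75 + 76 = 151
  … (7 splits in total)
Best: vehicle 1 Fern → Maris → Fern = 24; vehicle 2 Fern → Ivy → Easton → Willow → Fern = 76; combined 100.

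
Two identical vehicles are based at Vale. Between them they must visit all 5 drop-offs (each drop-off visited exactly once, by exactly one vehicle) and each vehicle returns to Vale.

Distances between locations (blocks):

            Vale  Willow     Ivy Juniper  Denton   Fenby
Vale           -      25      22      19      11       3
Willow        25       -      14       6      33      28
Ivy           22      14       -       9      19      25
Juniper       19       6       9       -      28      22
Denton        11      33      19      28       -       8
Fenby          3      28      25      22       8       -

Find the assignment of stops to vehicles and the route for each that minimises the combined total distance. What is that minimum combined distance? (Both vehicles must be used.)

Check every non-empty split of the stops between the two vehicles; for each half take its own optimal tour:
  {Willow} + {Ivy, Juniper, Denton, Fenby}: 50 + 58 = 108
  {Ivy} + {Willow, Juniper, Denton, Fenby}: 44 + 69 = 113
  {Willow, Ivy} + {Juniper, Denton, Fenby}: 61 + 58 = 119
  {Juniper} + {Willow, Ivy, Denton, Fenby}: 38 + 69 = 107
  {Willow, Juniper} + {Ivy, Denton, Fenby}: 50 + 52 = 102
  {Ivy, Juniper} + {Willow, Denton, Fenby}: 50 + 69 = 119
  … (15 splits in total)
  {Willow, Ivy, Juniper, Denton} + {Fenby}: 69 + 6 = 75  ← best
Best: vehicle 1 Vale → Juniper → Willow → Ivy → Denton → Vale = 69; vehicle 2 Vale → Fenby → Vale = 6; combined 75.

Minimum combined distance: 75 blocks.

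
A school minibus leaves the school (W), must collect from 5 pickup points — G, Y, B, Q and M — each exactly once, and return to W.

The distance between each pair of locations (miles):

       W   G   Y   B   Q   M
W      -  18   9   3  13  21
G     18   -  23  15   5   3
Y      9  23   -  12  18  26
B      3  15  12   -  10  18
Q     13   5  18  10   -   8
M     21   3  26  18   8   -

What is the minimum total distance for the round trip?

56 miles — the shortest possible round trip.

There are 60 distinct closed tours to check (reversals are equivalent).
W - G - Y - B - Q - M - W: 18+23+12+10+8+21 = 92
W - G - Y - B - M - Q - W: 18+23+12+18+8+13 = 92
W - G - Y - Q - B - M - W: 18+23+18+10+18+21 = 108
W - G - Y - Q - M - B - W: 18+23+18+8+18+3 = 88
W - G - Y - M - B - Q - W: 18+23+26+18+10+13 = 108
W - G - Y - M - Q - B - W: 18+23+26+8+10+3 = 88
W - G - B - Y - Q - M - W: 18+15+12+18+8+21 = 92
W - G - B - Y - M - Q - W: 18+15+12+26+8+13 = 92
W - G - B - Q - Y - M - W: 18+15+10+18+26+21 = 108
W - G - B - Q - M - Y - W: 18+15+10+8+26+9 = 86
W - G - B - M - Y - Q - W: 18+15+18+26+18+13 = 108
W - G - B - M - Q - Y - W: 18+15+18+8+18+9 = 86
W - G - Q - Y - B - M - W: 18+5+18+12+18+21 = 92
W - G - Q - Y - M - B - W: 18+5+18+26+18+3 = 88
… (46 more)
W - Y - G - M - Q - B - W: 9+23+3+8+10+3 = 56  ← best
The minimum is 56.
One optimal route: W → Y → G → M → Q → B → W (or its reverse).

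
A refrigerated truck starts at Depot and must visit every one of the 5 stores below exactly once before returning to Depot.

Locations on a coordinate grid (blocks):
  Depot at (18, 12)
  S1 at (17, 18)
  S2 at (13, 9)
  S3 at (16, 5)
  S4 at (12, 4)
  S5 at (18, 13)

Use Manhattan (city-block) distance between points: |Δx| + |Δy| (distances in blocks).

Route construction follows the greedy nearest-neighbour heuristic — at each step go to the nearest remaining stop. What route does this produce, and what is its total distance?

Depot → [S5:1 / S1:7 / S2:8 / S3:9 / S4:14] → S5 (1)
S5 → [S1:6 / S2:9 / S3:10 / S4:15] → S1 (6)
S1 → [S2:13 / S3:14 / S4:19] → S2 (13)
S2 → [S4:6 / S3:7] → S4 (6)
S4 → [S3:5] → S3 (5)
Return S3→Depot: 9.
Total = 1 + 6 + 13 + 6 + 5 + 9 = 40.

Total distance 40 blocks via the nearest-neighbour route Depot → S5 → S1 → S2 → S4 → S3 → Depot.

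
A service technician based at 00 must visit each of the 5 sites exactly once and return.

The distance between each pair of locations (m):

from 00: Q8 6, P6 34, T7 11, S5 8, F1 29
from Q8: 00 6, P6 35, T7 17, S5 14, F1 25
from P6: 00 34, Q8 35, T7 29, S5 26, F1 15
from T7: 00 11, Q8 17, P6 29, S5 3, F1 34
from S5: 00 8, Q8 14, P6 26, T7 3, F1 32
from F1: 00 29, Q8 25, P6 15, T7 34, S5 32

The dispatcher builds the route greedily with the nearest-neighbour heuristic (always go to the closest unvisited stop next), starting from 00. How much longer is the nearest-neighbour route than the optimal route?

The nearest-neighbour route is 10 m longer than optimal.

From 00: Q8=6, S5=8, T7=11, F1=29, P6=34 → choose Q8 (6).
From Q8: S5=14, T7=17, F1=25, P6=35 → choose S5 (14).
From S5: T7=3, P6=26, F1=32 → choose T7 (3).
From T7: P6=29, F1=34 → choose P6 (29).
From P6: F1=15 → choose F1 (15).
NN route 00 → Q8 → S5 → T7 → P6 → F1 → 00 costs 96.
Optimal: 00 → Q8 → F1 → P6 → T7 → S5 → 00 costs 86 (by enumerating all 60 distinct tours).
Excess = 96 − 86 = 10.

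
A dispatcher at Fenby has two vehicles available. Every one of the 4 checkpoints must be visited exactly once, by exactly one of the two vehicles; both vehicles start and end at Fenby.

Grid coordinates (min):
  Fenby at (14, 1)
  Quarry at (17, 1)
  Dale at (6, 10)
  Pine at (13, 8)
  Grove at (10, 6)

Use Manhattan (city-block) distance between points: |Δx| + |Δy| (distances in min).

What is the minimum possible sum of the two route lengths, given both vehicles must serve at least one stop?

Check every non-empty split of the stops between the two vehicles; for each half take its own optimal tour:
  {Quarry} + {Dale, Pine, Grove}: 6 + 34 = 40
  {Dale} + {Quarry, Pine, Grove}: 34 + 28 = 62
  {Quarry, Dale} + {Pine, Grove}: 40 + 22 = 62
  {Pine} + {Quarry, Dale, Grove}: 16 + 40 = 56
  {Quarry, Pine} + {Dale, Grove}: 22 + 34 = 56
  {Dale, Pine} + {Quarry, Grove}: 34 + 24 = 58
  … (7 splits in total)
Best: vehicle 1 Fenby → Quarry → Fenby = 6; vehicle 2 Fenby → Pine → Dale → Grove → Fenby = 34; combined 40.

40 min — the smallest possible combined total.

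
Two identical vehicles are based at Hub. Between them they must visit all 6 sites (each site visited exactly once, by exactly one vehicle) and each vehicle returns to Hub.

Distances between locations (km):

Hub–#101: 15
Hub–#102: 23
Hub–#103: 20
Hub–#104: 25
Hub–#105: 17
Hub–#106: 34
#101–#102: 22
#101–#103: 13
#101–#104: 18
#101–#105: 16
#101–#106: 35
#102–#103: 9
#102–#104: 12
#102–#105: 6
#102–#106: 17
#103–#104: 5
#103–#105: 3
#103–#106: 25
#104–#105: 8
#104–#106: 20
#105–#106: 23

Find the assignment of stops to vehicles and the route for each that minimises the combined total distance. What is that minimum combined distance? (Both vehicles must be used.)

Minimum combined distance: 115 km.

Check every non-empty split of the stops between the two vehicles; for each half take its own optimal tour:
  {#101} + {#102, #103, #104, #105, #106}: 30 + 85 = 115
  {#102} + {#101, #103, #104, #105, #106}: 46 + 93 = 139
  {#101, #102} + {#103, #104, #105, #106}: 60 + 79 = 139
  {#103} + {#101, #102, #104, #105, #106}: 40 + 93 = 133
  {#101, #103} + {#102, #104, #105, #106}: 48 + 85 = 133
  {#102, #103} + {#101, #104, #105, #106}: 52 + 93 = 145
  … (31 splits in total)
Best: vehicle 1 Hub → #101 → Hub = 30; vehicle 2 Hub → #102 → #106 → #104 → #103 → #105 → Hub = 85; combined 115.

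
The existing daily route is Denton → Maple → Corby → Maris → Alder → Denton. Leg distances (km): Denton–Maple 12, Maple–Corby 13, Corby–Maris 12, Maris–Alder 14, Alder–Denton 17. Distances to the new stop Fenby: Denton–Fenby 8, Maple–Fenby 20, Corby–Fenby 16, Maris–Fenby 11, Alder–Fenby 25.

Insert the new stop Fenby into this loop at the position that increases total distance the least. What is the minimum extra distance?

Insertion cost between consecutive stops i–j is d(i,Fenby) + d(Fenby,j) − d(i,j):
  between Denton and Maple: 8 + 20 − 12 = 16
  between Maple and Corby: 20 + 16 − 13 = 23
  between Corby and Maris: 16 + 11 − 12 = 15
  between Maris and Alder: 11 + 25 − 14 = 22
  between Alder and Denton: 25 + 8 − 17 = 16
Cheapest insertion is between Corby and Maris, adding 15.
New total = 68 + 15 = 83.

+15 km — insert Fenby between Corby and Maris.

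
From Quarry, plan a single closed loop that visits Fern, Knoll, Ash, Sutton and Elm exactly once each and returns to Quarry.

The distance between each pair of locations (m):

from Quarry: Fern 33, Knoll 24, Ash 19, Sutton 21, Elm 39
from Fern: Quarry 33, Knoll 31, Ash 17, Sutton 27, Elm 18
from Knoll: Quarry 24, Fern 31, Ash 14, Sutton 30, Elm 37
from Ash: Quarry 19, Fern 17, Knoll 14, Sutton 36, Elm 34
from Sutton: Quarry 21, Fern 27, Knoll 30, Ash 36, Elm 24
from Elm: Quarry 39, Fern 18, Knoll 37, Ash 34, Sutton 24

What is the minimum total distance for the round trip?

There are 60 distinct closed tours to check (reversals are equivalent).
Quarry - Fern - Knoll - Ash - Sutton - Elm - Quarry: 33+31+14+36+24+39 = 177
Quarry - Fern - Knoll - Ash - Elm - Sutton - Quarry: 33+31+14+34+24+21 = 157
Quarry - Fern - Knoll - Sutton - Ash - Elm - Quarry: 33+31+30+36+34+39 = 203
Quarry - Fern - Knoll - Sutton - Elm - Ash - Quarry: 33+31+30+24+34+19 = 171
Quarry - Fern - Knoll - Elm - Ash - Sutton - Quarry: 33+31+37+34+36+21 = 192
Quarry - Fern - Knoll - Elm - Sutton - Ash - Quarry: 33+31+37+24+36+19 = 180
Quarry - Fern - Ash - Knoll - Sutton - Elm - Quarry: 33+17+14+30+24+39 = 157
Quarry - Fern - Ash - Knoll - Elm - Sutton - Quarry: 33+17+14+37+24+21 = 146
Quarry - Fern - Ash - Sutton - Knoll - Elm - Quarry: 33+17+36+30+37+39 = 192
Quarry - Fern - Ash - Sutton - Elm - Knoll - Quarry: 33+17+36+24+37+24 = 171
Quarry - Fern - Ash - Elm - Knoll - Sutton - Quarry: 33+17+34+37+30+21 = 172
Quarry - Fern - Ash - Elm - Sutton - Knoll - Quarry: 33+17+34+24+30+24 = 162
Quarry - Fern - Sutton - Knoll - Ash - Elm - Quarry: 33+27+30+14+34+39 = 177
Quarry - Fern - Sutton - Knoll - Elm - Ash - Quarry: 33+27+30+37+34+19 = 180
… (46 more)
Quarry - Knoll - Ash - Fern - Elm - Sutton - Quarry: 24+14+17+18+24+21 = 118  ← best
The minimum is 118.
One optimal route: Quarry → Knoll → Ash → Fern → Elm → Sutton → Quarry (or its reverse).

Minimum total distance: 118 m.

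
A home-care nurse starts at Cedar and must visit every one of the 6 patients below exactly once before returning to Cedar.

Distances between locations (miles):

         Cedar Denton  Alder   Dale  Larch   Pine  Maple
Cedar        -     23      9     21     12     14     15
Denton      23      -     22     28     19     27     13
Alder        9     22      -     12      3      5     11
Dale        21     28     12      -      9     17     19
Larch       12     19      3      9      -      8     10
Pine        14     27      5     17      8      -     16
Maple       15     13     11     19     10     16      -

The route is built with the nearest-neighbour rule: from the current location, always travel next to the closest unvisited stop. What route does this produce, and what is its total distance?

Nearest-neighbour total = 98 miles; route Cedar → Alder → Larch → Pine → Maple → Denton → Dale → Cedar.

At Cedar the remaining stops are Alder 9, Larch 12, Pine 14, Maple 15, Dale 21, Denton 23; go to Alder.
At Alder the remaining stops are Larch 3, Pine 5, Maple 11, Dale 12, Denton 22; go to Larch.
At Larch the remaining stops are Pine 8, Dale 9, Maple 10, Denton 19; go to Pine.
At Pine the remaining stops are Maple 16, Dale 17, Denton 27; go to Maple.
At Maple the remaining stops are Denton 13, Dale 19; go to Denton.
At Denton the remaining stops are Dale 28; go to Dale.
Return Dale→Cedar: 21.
Total = 9 + 3 + 8 + 16 + 13 + 28 + 21 = 98.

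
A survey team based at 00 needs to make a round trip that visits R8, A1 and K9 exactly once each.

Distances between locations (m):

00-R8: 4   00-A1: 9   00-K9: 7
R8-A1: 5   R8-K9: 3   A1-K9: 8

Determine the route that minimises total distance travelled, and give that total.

00→R8→A1→K9→00: 4+5+8+7 = 24
00→R8→K9→A1→00: 4+3+8+9 = 24
00→A1→R8→K9→00: 9+5+3+7 = 24
The minimum is 24.
One optimal route: 00 → R8 → A1 → K9 → 00 (or its reverse).

24 m — the shortest possible round trip.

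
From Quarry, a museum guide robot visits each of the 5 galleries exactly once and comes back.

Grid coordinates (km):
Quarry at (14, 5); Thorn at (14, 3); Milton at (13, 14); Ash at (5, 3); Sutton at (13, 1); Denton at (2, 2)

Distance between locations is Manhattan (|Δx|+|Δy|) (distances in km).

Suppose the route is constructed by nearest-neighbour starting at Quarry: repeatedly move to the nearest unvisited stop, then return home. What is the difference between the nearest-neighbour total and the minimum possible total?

The nearest-neighbour route is 2 km longer than optimal.

From Quarry: Thorn=2, Sutton=5, Milton=10, Ash=11, Denton=15 → choose Thorn (2).
From Thorn: Sutton=3, Ash=9, Milton=12, Denton=13 → choose Sutton (3).
From Sutton: Ash=10, Denton=12, Milton=13 → choose Ash (10).
From Ash: Denton=4, Milton=19 → choose Denton (4).
From Denton: Milton=23 → choose Milton (23).
NN route Quarry → Thorn → Sutton → Ash → Denton → Milton → Quarry costs 52.
Optimal: Quarry → Thorn → Ash → Denton → Sutton → Milton → Quarry costs 50 (by enumerating all 60 distinct tours).
Excess = 52 − 50 = 2.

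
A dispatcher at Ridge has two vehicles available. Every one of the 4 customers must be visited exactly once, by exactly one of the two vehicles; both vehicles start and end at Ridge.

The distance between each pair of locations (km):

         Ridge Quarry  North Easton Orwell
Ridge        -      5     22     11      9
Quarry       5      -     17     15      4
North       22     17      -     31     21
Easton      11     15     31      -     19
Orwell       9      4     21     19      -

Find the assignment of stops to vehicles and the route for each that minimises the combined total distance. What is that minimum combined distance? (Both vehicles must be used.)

Check every non-empty split of the stops between the two vehicles; for each half take its own optimal tour:
  {Quarry} + {North, Easton, Orwell}: 10 + 72 = 82
  {North} + {Quarry, Easton, Orwell}: 44 + 39 = 83
  {Quarry, North} + {Easton, Orwell}: 44 + 39 = 83
  {Easton} + {Quarry, North, Orwell}: 22 + 52 = 74
  {Quarry, Easton} + {North, Orwell}: 31 + 52 = 83
  {North, Easton} + {Quarry, Orwell}: 64 + 18 = 82
  … (7 splits in total)
Best: vehicle 1 Ridge → Easton → Ridge = 22; vehicle 2 Ridge → Quarry → North → Orwell → Ridge = 52; combined 74.

Minimum combined distance: 74 km.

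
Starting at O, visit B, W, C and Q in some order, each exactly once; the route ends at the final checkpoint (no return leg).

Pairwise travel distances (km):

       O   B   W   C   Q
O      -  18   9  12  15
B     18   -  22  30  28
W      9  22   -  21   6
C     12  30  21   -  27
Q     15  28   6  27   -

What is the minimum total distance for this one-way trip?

There are 4! = 24 possible orderings.
O→B→W→C→Q: 18+22+21+27 = 88
O→B→W→Q→C: 18+22+6+27 = 73
O→B→C→W→Q: 18+30+21+6 = 75
O→B→C→Q→W: 18+30+27+6 = 81
O→B→Q→W→C: 18+28+6+21 = 73
O→B→Q→C→W: 18+28+27+21 = 94
O→W→B→C→Q: 9+22+30+27 = 88
O→W→B→Q→C: 9+22+28+27 = 86
O→W→C→B→Q: 9+21+30+28 = 88
O→W→C→Q→B: 9+21+27+28 = 85
O→W→Q→B→C: 9+6+28+30 = 73
O→W→Q→C→B: 9+6+27+30 = 72
O→C→B→W→Q: 12+30+22+6 = 70
O→C→B→Q→W: 12+30+28+6 = 76
… (10 more)
O→C→W→Q→B: 12+21+6+28 = 67  ← best
The minimum is 67.
One shortest path: O → C → W → Q → B.

Minimum one-way distance = 67 km.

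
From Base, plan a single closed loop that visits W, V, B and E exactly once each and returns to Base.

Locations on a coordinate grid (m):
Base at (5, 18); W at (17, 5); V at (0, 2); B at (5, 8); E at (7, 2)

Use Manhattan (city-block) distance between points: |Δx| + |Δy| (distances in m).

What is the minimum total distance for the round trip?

66 m — the shortest possible round trip.

Base-W-V-B-E-Base: 25+20+11+8+18 = 82
Base-W-V-E-B-Base: 25+20+7+8+10 = 70
Base-W-B-V-E-Base: 25+15+11+7+18 = 76
Base-W-B-E-V-Base: 25+15+8+7+21 = 76
Base-W-E-V-B-Base: 25+13+7+11+10 = 66
Base-W-E-B-V-Base: 25+13+8+11+21 = 78
Base-V-W-B-E-Base: 21+20+15+8+18 = 82
Base-V-W-E-B-Base: 21+20+13+8+10 = 72
Base-V-B-W-E-Base: 21+11+15+13+18 = 78
Base-V-E-W-B-Base: 21+7+13+15+10 = 66
Base-B-W-V-E-Base: 10+15+20+7+18 = 70
Base-B-V-W-E-Base: 10+11+20+13+18 = 72
The minimum is 66.
One optimal route: Base → W → E → V → B → Base (or its reverse).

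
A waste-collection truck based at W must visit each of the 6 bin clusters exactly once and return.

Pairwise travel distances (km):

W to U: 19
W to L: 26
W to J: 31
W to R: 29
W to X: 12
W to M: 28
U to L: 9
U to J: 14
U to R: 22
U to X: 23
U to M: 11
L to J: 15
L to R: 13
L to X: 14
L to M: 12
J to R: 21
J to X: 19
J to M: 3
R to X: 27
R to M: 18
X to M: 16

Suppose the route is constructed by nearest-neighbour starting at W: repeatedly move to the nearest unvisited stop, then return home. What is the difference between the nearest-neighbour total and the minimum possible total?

W: X=12, U=19, L=26, M=28, R=29, J=31 ⇒ X
X: L=14, M=16, J=19, U=23, R=27 ⇒ L
L: U=9, M=12, R=13, J=15 ⇒ U
U: M=11, J=14, R=22 ⇒ M
M: J=3, R=18 ⇒ J
J: R=21 ⇒ R
NN route W → X → L → U → M → J → R → W costs 99.
Optimal: W → U → L → R → J → M → X → W costs 93 (by enumerating all 360 distinct tours).
Excess = 99 − 93 = 6.

The nearest-neighbour route is 6 km longer than optimal.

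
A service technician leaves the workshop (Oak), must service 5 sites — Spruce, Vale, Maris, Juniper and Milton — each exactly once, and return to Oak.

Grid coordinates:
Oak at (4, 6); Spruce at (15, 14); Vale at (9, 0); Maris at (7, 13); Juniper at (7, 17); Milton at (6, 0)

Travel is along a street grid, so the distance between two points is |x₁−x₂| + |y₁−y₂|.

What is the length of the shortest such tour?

There are 60 distinct closed tours to check (reversals are equivalent).
Oak→Spruce→Vale→Maris→Juniper→Milton→Oak: 19+20+15+4+18+8 = 84
Oak→Spruce→Vale→Maris→Milton→Juniper→Oak: 19+20+15+14+18+14 = 100
Oak→Spruce→Vale→Juniper→Maris→Milton→Oak: 19+20+19+4+14+8 = 84
Oak→Spruce→Vale→Juniper→Milton→Maris→Oak: 19+20+19+18+14+10 = 100
Oak→Spruce→Vale→Milton→Maris→Juniper→Oak: 19+20+3+14+4+14 = 74
Oak→Spruce→Vale→Milton→Juniper→Maris→Oak: 19+20+3+18+4+10 = 74
Oak→Spruce→Maris→Vale→Juniper→Milton→Oak: 19+9+15+19+18+8 = 88
Oak→Spruce→Maris→Vale→Milton→Juniper→Oak: 19+9+15+3+18+14 = 78
Oak→Spruce→Maris→Juniper→Vale→Milton→Oak: 19+9+4+19+3+8 = 62
Oak→Spruce→Maris→Juniper→Milton→Vale→Oak: 19+9+4+18+3+11 = 64
Oak→Spruce→Maris→Milton→Vale→Juniper→Oak: 19+9+14+3+19+14 = 78
Oak→Spruce→Maris→Milton→Juniper→Vale→Oak: 19+9+14+18+19+11 = 90
Oak→Spruce→Juniper→Vale→Maris→Milton→Oak: 19+11+19+15+14+8 = 86
Oak→Spruce→Juniper→Vale→Milton→Maris→Oak: 19+11+19+3+14+10 = 76
… (46 more)
Oak→Maris→Juniper→Spruce→Vale→Milton→Oak: 10+4+11+20+3+8 = 56  ← best
The minimum is 56.
One optimal route: Oak → Maris → Juniper → Spruce → Vale → Milton → Oak (or its reverse).

56 — the shortest possible round trip.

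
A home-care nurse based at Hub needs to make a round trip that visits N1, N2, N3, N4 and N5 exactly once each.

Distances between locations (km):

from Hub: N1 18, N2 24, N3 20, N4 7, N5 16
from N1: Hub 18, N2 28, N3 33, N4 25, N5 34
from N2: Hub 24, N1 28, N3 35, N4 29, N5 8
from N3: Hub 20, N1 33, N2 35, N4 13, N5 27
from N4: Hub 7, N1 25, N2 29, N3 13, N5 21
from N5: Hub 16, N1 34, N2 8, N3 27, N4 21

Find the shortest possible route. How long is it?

Hub → N1 → N2 → N3 → N4 → N5 → Hub: 18+28+35+13+21+16 = 131
Hub → N1 → N2 → N3 → N5 → N4 → Hub: 18+28+35+27+21+7 = 136
Hub → N1 → N2 → N4 → N3 → N5 → Hub: 18+28+29+13+27+16 = 131
Hub → N1 → N2 → N4 → N5 → N3 → Hub: 18+28+29+21+27+20 = 143
Hub → N1 → N2 → N5 → N3 → N4 → Hub: 18+28+8+27+13+7 = 101
Hub → N1 → N2 → N5 → N4 → N3 → Hub: 18+28+8+21+13+20 = 108
Hub → N1 → N3 → N2 → N4 → N5 → Hub: 18+33+35+29+21+16 = 152
Hub → N1 → N3 → N2 → N5 → N4 → Hub: 18+33+35+8+21+7 = 122
Hub → N1 → N3 → N4 → N2 → N5 → Hub: 18+33+13+29+8+16 = 117
Hub → N1 → N3 → N4 → N5 → N2 → Hub: 18+33+13+21+8+24 = 117
Hub → N1 → N3 → N5 → N2 → N4 → Hub: 18+33+27+8+29+7 = 122
Hub → N1 → N3 → N5 → N4 → N2 → Hub: 18+33+27+21+29+24 = 152
Hub → N1 → N4 → N2 → N3 → N5 → Hub: 18+25+29+35+27+16 = 150
Hub → N1 → N4 → N2 → N5 → N3 → Hub: 18+25+29+8+27+20 = 127
… (46 more)
The minimum is 101.
One optimal route: Hub → N1 → N2 → N5 → N3 → N4 → Hub (or its reverse).

101 km — the shortest possible round trip.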